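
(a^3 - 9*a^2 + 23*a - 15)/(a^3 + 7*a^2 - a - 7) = (a^2 - 8*a + 15)/(a^2 + 8*a + 7)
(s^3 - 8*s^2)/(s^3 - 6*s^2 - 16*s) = s/(s + 2)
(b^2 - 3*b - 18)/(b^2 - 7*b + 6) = (b + 3)/(b - 1)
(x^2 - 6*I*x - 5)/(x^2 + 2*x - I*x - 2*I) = (x - 5*I)/(x + 2)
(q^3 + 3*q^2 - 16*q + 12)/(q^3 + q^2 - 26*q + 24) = (q - 2)/(q - 4)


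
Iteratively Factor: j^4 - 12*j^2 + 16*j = (j)*(j^3 - 12*j + 16) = j*(j - 2)*(j^2 + 2*j - 8) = j*(j - 2)^2*(j + 4)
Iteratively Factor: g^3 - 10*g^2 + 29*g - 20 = (g - 1)*(g^2 - 9*g + 20) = (g - 5)*(g - 1)*(g - 4)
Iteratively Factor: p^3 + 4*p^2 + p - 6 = (p - 1)*(p^2 + 5*p + 6) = (p - 1)*(p + 2)*(p + 3)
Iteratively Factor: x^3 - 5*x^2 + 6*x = (x - 3)*(x^2 - 2*x) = x*(x - 3)*(x - 2)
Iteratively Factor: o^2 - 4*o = (o)*(o - 4)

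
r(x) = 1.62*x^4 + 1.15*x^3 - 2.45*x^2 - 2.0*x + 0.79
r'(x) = 6.48*x^3 + 3.45*x^2 - 4.9*x - 2.0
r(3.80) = 358.71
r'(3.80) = 384.77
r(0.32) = -0.05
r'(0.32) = -3.00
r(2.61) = 74.50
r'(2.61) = 123.92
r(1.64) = 7.71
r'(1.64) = 27.83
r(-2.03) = 12.64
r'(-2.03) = -32.04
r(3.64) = 300.91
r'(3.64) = 338.40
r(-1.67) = 4.54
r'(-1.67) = -14.38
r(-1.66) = 4.40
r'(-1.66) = -14.00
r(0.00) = 0.79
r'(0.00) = -2.00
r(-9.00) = 9610.81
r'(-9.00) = -4402.37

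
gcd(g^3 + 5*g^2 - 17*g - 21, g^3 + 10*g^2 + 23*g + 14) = g^2 + 8*g + 7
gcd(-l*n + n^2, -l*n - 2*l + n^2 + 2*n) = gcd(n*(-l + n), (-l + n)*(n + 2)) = l - n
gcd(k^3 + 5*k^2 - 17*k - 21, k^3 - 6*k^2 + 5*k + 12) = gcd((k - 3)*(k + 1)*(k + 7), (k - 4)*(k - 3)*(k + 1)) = k^2 - 2*k - 3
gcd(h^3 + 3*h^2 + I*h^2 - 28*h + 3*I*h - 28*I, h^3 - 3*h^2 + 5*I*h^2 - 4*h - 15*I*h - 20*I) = h - 4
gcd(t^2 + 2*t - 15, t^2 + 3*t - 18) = t - 3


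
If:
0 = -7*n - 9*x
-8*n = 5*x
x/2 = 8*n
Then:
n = 0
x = 0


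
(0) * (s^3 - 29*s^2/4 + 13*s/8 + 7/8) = 0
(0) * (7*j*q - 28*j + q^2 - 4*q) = 0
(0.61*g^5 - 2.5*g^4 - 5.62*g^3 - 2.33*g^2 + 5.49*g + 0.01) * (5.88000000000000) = 3.5868*g^5 - 14.7*g^4 - 33.0456*g^3 - 13.7004*g^2 + 32.2812*g + 0.0588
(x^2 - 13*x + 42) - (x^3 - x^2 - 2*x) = -x^3 + 2*x^2 - 11*x + 42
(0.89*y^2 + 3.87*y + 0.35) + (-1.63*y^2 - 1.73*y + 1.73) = -0.74*y^2 + 2.14*y + 2.08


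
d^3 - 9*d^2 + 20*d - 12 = (d - 6)*(d - 2)*(d - 1)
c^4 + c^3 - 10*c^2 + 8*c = c*(c - 2)*(c - 1)*(c + 4)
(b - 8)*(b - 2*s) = b^2 - 2*b*s - 8*b + 16*s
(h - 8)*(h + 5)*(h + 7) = h^3 + 4*h^2 - 61*h - 280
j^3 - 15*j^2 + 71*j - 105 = (j - 7)*(j - 5)*(j - 3)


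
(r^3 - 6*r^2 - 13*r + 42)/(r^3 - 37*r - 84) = (r - 2)/(r + 4)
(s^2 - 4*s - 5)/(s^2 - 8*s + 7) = (s^2 - 4*s - 5)/(s^2 - 8*s + 7)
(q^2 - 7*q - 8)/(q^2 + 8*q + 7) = (q - 8)/(q + 7)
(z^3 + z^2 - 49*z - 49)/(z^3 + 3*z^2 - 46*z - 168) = (z^2 + 8*z + 7)/(z^2 + 10*z + 24)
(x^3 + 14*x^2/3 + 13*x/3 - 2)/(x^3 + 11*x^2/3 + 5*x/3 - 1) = (x + 2)/(x + 1)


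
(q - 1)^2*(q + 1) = q^3 - q^2 - q + 1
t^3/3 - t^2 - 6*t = t*(t/3 + 1)*(t - 6)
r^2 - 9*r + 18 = (r - 6)*(r - 3)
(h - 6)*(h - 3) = h^2 - 9*h + 18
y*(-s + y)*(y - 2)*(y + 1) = -s*y^3 + s*y^2 + 2*s*y + y^4 - y^3 - 2*y^2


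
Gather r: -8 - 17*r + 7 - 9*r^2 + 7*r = -9*r^2 - 10*r - 1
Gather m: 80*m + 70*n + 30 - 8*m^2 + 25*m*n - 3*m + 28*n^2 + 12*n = -8*m^2 + m*(25*n + 77) + 28*n^2 + 82*n + 30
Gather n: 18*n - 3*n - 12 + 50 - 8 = 15*n + 30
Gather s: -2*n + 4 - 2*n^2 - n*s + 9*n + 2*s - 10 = -2*n^2 + 7*n + s*(2 - n) - 6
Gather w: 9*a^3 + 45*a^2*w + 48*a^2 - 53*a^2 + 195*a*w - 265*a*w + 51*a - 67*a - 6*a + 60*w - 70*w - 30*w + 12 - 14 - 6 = 9*a^3 - 5*a^2 - 22*a + w*(45*a^2 - 70*a - 40) - 8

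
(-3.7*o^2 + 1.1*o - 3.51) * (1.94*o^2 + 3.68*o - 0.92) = -7.178*o^4 - 11.482*o^3 + 0.642600000000002*o^2 - 13.9288*o + 3.2292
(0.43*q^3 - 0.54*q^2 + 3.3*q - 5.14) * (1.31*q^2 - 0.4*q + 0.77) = 0.5633*q^5 - 0.8794*q^4 + 4.8701*q^3 - 8.4692*q^2 + 4.597*q - 3.9578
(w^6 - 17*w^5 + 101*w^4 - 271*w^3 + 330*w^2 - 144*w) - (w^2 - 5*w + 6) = w^6 - 17*w^5 + 101*w^4 - 271*w^3 + 329*w^2 - 139*w - 6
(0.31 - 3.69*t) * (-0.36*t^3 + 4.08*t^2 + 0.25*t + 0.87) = 1.3284*t^4 - 15.1668*t^3 + 0.3423*t^2 - 3.1328*t + 0.2697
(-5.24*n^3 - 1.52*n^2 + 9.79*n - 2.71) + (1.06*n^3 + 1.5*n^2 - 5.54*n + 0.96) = -4.18*n^3 - 0.02*n^2 + 4.25*n - 1.75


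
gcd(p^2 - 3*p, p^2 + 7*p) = p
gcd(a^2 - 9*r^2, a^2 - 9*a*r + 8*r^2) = 1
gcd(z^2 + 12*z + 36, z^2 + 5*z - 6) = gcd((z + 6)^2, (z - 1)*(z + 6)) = z + 6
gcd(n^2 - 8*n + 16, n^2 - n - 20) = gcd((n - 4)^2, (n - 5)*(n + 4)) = 1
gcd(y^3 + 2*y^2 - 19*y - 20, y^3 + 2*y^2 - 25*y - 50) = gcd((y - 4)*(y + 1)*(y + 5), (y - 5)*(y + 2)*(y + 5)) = y + 5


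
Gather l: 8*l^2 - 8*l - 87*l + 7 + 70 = 8*l^2 - 95*l + 77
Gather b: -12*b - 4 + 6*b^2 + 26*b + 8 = 6*b^2 + 14*b + 4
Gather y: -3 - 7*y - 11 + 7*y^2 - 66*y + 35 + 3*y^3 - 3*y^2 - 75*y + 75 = 3*y^3 + 4*y^2 - 148*y + 96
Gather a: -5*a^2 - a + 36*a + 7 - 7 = -5*a^2 + 35*a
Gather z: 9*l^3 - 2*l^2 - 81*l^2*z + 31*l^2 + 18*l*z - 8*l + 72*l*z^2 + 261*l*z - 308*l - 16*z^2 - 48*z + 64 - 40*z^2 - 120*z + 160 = 9*l^3 + 29*l^2 - 316*l + z^2*(72*l - 56) + z*(-81*l^2 + 279*l - 168) + 224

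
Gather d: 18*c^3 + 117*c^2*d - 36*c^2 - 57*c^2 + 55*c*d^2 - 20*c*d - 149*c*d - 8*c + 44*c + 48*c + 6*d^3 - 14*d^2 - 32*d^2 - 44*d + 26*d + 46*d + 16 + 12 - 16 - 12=18*c^3 - 93*c^2 + 84*c + 6*d^3 + d^2*(55*c - 46) + d*(117*c^2 - 169*c + 28)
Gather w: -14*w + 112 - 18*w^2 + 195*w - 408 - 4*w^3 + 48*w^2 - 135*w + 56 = -4*w^3 + 30*w^2 + 46*w - 240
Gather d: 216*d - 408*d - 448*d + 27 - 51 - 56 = -640*d - 80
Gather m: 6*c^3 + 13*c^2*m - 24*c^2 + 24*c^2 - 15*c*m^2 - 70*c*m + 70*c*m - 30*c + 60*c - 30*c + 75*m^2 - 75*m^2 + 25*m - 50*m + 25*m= 6*c^3 + 13*c^2*m - 15*c*m^2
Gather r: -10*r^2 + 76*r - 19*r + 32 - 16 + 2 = -10*r^2 + 57*r + 18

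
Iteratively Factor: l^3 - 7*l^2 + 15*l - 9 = (l - 3)*(l^2 - 4*l + 3) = (l - 3)*(l - 1)*(l - 3)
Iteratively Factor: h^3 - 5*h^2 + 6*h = (h - 2)*(h^2 - 3*h) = h*(h - 2)*(h - 3)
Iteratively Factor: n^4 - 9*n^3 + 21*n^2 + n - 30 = (n + 1)*(n^3 - 10*n^2 + 31*n - 30) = (n - 3)*(n + 1)*(n^2 - 7*n + 10) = (n - 3)*(n - 2)*(n + 1)*(n - 5)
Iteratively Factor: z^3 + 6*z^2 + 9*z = (z + 3)*(z^2 + 3*z) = (z + 3)^2*(z)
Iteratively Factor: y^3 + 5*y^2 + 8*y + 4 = (y + 1)*(y^2 + 4*y + 4) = (y + 1)*(y + 2)*(y + 2)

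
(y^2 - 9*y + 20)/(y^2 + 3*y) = (y^2 - 9*y + 20)/(y*(y + 3))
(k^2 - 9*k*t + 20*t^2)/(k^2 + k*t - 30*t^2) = (k - 4*t)/(k + 6*t)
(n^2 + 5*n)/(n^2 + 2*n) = (n + 5)/(n + 2)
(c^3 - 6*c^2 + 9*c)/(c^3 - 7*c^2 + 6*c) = (c^2 - 6*c + 9)/(c^2 - 7*c + 6)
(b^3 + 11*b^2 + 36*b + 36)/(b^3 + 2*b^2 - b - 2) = (b^2 + 9*b + 18)/(b^2 - 1)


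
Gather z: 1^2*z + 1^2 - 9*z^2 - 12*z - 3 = -9*z^2 - 11*z - 2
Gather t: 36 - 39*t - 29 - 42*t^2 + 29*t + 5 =-42*t^2 - 10*t + 12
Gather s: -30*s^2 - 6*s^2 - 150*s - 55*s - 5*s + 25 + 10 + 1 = -36*s^2 - 210*s + 36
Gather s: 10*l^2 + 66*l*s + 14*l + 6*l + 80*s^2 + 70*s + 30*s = 10*l^2 + 20*l + 80*s^2 + s*(66*l + 100)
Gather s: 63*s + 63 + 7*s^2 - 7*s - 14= 7*s^2 + 56*s + 49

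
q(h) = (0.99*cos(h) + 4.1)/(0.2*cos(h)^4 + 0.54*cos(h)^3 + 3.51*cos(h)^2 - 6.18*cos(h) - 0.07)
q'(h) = (0.99*cos(h) + 4.1)*(0.8*sin(h)*cos(h)^3 + 1.62*sin(h)*cos(h)^2 + 7.02*sin(h)*cos(h) - 6.18*sin(h))/(0.2*cos(h)^4 + 0.54*cos(h)^3 + 3.51*cos(h)^2 - 6.18*cos(h) - 0.07)^2 - 0.99*sin(h)/(0.2*cos(h)^4 + 0.54*cos(h)^3 + 3.51*cos(h)^2 - 6.18*cos(h) - 0.07) = (0.594*cos(h)^4 + 4.3492*cos(h)^3 + 10.1169*cos(h)^2 + 28.782*cos(h) - 25.2687)*sin(h)/(0.04*cos(h)^8 + 0.216*cos(h)^7 + 1.6956*cos(h)^6 + 1.3188*cos(h)^5 + 5.6177*cos(h)^4 - 43.4592*cos(h)^3 + 37.701*cos(h)^2 + 0.8652*cos(h) + 0.0049)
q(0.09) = -2.53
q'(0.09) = 0.41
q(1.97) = 1.31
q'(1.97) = -4.03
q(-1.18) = -2.38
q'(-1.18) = 3.29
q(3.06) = 0.34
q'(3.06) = -0.05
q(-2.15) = 0.83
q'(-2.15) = 1.75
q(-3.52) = 0.38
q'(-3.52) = -0.24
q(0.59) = -2.07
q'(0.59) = 0.83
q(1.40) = -4.20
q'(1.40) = -19.15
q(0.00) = -2.54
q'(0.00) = 0.00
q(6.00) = -2.38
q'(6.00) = -1.00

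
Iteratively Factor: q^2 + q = (q)*(q + 1)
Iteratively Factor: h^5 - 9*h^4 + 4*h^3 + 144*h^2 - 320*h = (h - 5)*(h^4 - 4*h^3 - 16*h^2 + 64*h) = (h - 5)*(h - 4)*(h^3 - 16*h) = h*(h - 5)*(h - 4)*(h^2 - 16) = h*(h - 5)*(h - 4)^2*(h + 4)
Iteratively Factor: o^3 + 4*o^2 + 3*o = (o + 3)*(o^2 + o) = (o + 1)*(o + 3)*(o)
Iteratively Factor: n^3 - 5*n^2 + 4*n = (n - 4)*(n^2 - n) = n*(n - 4)*(n - 1)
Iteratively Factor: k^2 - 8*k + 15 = (k - 3)*(k - 5)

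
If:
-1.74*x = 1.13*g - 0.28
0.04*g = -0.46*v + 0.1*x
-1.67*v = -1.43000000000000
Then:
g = -3.60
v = 0.86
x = 2.50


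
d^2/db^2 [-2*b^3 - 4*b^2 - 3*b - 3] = -12*b - 8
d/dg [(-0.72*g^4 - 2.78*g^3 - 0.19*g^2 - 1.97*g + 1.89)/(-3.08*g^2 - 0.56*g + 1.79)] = (4.4352*g^5 + 9.772*g^4 - 2.0416*g^3 - 20.8898*g^2 + 10.9622*g - 2.4679)/(9.4864*g^4 + 3.4496*g^3 - 10.7128*g^2 - 2.0048*g + 3.2041)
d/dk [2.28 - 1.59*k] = -1.59000000000000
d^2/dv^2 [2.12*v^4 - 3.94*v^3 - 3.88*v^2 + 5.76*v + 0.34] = 25.44*v^2 - 23.64*v - 7.76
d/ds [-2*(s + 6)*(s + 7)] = -4*s - 26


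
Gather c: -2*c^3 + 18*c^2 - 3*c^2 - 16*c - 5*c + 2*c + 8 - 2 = -2*c^3 + 15*c^2 - 19*c + 6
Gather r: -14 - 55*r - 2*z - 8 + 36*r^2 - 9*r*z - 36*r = 36*r^2 + r*(-9*z - 91) - 2*z - 22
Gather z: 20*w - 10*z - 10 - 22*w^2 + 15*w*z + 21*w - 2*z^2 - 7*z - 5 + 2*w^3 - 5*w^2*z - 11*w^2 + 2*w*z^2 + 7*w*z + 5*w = 2*w^3 - 33*w^2 + 46*w + z^2*(2*w - 2) + z*(-5*w^2 + 22*w - 17) - 15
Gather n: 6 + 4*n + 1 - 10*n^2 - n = -10*n^2 + 3*n + 7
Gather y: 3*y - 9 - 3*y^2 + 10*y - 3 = -3*y^2 + 13*y - 12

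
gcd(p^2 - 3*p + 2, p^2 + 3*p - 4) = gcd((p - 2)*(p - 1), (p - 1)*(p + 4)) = p - 1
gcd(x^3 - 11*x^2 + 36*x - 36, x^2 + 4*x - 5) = 1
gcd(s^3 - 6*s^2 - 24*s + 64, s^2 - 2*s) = s - 2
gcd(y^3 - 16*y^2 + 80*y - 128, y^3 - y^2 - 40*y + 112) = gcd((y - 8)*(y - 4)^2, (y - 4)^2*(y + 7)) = y^2 - 8*y + 16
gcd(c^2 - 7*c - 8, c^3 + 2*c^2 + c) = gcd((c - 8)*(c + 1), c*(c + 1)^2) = c + 1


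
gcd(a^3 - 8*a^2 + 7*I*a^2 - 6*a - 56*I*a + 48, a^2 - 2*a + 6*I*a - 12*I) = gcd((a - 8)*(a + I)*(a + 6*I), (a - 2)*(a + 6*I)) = a + 6*I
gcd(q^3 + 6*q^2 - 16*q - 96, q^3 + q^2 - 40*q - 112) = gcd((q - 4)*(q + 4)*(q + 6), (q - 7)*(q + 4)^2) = q + 4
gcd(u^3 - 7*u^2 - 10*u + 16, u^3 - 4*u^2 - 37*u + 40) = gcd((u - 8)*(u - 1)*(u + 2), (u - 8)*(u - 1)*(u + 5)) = u^2 - 9*u + 8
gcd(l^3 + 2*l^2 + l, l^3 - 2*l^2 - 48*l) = l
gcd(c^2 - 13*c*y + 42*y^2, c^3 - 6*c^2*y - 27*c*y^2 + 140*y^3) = -c + 7*y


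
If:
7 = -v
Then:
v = -7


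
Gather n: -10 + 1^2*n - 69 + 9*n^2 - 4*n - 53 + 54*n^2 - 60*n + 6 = 63*n^2 - 63*n - 126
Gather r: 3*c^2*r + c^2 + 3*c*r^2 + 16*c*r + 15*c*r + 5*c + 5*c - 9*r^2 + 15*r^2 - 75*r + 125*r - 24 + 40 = c^2 + 10*c + r^2*(3*c + 6) + r*(3*c^2 + 31*c + 50) + 16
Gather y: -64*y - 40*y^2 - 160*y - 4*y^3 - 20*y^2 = -4*y^3 - 60*y^2 - 224*y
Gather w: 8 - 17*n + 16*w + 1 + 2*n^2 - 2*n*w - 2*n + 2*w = 2*n^2 - 19*n + w*(18 - 2*n) + 9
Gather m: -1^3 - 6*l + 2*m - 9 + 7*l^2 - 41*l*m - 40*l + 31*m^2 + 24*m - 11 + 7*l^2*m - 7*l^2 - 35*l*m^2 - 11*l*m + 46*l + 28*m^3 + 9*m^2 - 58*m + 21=28*m^3 + m^2*(40 - 35*l) + m*(7*l^2 - 52*l - 32)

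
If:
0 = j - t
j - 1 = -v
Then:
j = 1 - v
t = 1 - v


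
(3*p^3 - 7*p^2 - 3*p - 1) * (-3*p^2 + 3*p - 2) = -9*p^5 + 30*p^4 - 18*p^3 + 8*p^2 + 3*p + 2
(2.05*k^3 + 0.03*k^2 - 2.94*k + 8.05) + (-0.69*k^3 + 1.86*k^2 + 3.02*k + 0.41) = 1.36*k^3 + 1.89*k^2 + 0.0800000000000001*k + 8.46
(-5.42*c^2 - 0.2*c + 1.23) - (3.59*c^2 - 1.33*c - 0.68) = -9.01*c^2 + 1.13*c + 1.91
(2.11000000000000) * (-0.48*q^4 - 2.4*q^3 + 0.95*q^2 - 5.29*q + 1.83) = -1.0128*q^4 - 5.064*q^3 + 2.0045*q^2 - 11.1619*q + 3.8613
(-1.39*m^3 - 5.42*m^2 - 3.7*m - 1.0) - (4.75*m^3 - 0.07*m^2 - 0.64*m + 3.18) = -6.14*m^3 - 5.35*m^2 - 3.06*m - 4.18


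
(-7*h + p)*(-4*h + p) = 28*h^2 - 11*h*p + p^2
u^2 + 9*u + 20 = (u + 4)*(u + 5)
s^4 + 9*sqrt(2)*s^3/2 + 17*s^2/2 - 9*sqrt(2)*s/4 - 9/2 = (s - sqrt(2)/2)*(s + sqrt(2)/2)*(s + 3*sqrt(2)/2)*(s + 3*sqrt(2))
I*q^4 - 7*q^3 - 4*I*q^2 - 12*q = q*(q + 2*I)*(q + 6*I)*(I*q + 1)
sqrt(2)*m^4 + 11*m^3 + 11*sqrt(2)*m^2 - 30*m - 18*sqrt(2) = (m - sqrt(2))*(m + 3*sqrt(2))^2*(sqrt(2)*m + 1)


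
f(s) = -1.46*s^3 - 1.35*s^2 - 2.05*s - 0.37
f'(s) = -4.38*s^2 - 2.7*s - 2.05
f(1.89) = -18.92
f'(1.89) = -22.80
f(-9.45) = 1130.55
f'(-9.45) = -367.68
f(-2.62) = 21.99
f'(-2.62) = -25.04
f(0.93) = -4.62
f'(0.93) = -8.35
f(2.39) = -32.91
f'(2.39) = -33.52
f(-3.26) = 42.55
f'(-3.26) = -39.80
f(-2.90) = 29.83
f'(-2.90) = -31.06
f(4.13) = -134.71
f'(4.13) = -87.91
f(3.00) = -58.09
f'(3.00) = -49.57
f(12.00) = -2742.25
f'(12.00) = -665.17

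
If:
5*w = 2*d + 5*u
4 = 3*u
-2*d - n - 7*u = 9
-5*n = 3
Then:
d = -133/15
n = -3/5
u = 4/3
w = -166/75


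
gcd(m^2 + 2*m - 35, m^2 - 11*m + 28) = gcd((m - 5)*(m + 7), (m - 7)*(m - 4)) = 1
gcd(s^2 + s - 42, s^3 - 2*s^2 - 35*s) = 1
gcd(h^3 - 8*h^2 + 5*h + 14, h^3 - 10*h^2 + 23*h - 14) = h^2 - 9*h + 14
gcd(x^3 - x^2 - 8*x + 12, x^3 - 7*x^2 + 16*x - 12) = x^2 - 4*x + 4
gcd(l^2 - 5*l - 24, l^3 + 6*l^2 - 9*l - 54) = l + 3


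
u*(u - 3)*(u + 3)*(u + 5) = u^4 + 5*u^3 - 9*u^2 - 45*u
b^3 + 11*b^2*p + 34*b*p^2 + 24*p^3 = (b + p)*(b + 4*p)*(b + 6*p)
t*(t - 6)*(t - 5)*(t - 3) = t^4 - 14*t^3 + 63*t^2 - 90*t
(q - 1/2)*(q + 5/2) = q^2 + 2*q - 5/4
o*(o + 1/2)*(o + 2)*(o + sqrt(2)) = o^4 + sqrt(2)*o^3 + 5*o^3/2 + o^2 + 5*sqrt(2)*o^2/2 + sqrt(2)*o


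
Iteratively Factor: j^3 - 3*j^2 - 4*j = (j)*(j^2 - 3*j - 4) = j*(j + 1)*(j - 4)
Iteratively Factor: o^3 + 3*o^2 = (o + 3)*(o^2) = o*(o + 3)*(o)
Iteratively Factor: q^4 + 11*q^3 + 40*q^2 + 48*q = (q)*(q^3 + 11*q^2 + 40*q + 48) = q*(q + 4)*(q^2 + 7*q + 12) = q*(q + 3)*(q + 4)*(q + 4)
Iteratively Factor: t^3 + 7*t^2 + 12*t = (t + 4)*(t^2 + 3*t) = (t + 3)*(t + 4)*(t)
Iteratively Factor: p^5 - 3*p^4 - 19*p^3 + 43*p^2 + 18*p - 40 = (p - 5)*(p^4 + 2*p^3 - 9*p^2 - 2*p + 8) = (p - 5)*(p - 1)*(p^3 + 3*p^2 - 6*p - 8) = (p - 5)*(p - 1)*(p + 1)*(p^2 + 2*p - 8) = (p - 5)*(p - 1)*(p + 1)*(p + 4)*(p - 2)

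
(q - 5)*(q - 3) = q^2 - 8*q + 15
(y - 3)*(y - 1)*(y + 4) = y^3 - 13*y + 12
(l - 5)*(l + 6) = l^2 + l - 30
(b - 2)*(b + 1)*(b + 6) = b^3 + 5*b^2 - 8*b - 12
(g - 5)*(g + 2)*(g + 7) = g^3 + 4*g^2 - 31*g - 70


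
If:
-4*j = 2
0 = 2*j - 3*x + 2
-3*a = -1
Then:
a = 1/3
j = -1/2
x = 1/3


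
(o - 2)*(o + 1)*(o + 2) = o^3 + o^2 - 4*o - 4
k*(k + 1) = k^2 + k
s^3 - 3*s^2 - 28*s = s*(s - 7)*(s + 4)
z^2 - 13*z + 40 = (z - 8)*(z - 5)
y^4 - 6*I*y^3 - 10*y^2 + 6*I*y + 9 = (y - 1)*(y + 1)*(y - 3*I)^2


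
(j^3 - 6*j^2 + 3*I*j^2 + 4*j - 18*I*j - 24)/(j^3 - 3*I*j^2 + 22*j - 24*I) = (j - 6)/(j - 6*I)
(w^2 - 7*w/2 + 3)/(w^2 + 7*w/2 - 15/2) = (w - 2)/(w + 5)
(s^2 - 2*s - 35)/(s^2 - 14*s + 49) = (s + 5)/(s - 7)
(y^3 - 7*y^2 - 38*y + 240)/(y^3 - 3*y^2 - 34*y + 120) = (y - 8)/(y - 4)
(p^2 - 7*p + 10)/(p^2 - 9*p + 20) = (p - 2)/(p - 4)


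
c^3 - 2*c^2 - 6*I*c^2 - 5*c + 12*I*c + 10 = (c - 2)*(c - 5*I)*(c - I)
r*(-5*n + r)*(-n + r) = 5*n^2*r - 6*n*r^2 + r^3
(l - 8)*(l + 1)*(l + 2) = l^3 - 5*l^2 - 22*l - 16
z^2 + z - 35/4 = (z - 5/2)*(z + 7/2)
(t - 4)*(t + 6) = t^2 + 2*t - 24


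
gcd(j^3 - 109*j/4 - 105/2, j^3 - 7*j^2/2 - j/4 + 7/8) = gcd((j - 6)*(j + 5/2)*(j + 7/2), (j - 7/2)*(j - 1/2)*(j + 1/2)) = 1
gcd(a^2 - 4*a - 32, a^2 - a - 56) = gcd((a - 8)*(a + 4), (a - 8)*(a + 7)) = a - 8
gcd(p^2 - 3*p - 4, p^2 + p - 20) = p - 4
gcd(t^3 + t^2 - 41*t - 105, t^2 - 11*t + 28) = t - 7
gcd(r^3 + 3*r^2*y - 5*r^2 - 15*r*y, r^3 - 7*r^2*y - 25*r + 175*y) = r - 5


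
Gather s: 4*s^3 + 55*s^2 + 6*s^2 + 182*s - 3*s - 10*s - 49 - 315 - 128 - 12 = 4*s^3 + 61*s^2 + 169*s - 504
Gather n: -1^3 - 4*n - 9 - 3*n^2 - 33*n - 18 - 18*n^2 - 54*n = -21*n^2 - 91*n - 28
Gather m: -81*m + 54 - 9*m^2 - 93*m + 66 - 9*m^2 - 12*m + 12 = -18*m^2 - 186*m + 132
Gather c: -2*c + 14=14 - 2*c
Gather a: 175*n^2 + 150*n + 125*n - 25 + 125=175*n^2 + 275*n + 100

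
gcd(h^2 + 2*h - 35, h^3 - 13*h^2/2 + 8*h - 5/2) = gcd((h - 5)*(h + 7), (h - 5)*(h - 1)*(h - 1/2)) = h - 5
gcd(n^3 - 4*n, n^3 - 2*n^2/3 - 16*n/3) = n^2 + 2*n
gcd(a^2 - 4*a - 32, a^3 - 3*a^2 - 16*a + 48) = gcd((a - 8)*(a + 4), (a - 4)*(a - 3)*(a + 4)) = a + 4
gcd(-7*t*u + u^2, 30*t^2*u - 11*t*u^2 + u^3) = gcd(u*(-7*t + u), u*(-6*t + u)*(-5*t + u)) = u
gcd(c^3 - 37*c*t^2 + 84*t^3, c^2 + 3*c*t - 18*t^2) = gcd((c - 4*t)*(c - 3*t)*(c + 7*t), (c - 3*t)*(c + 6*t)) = -c + 3*t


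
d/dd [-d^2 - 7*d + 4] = -2*d - 7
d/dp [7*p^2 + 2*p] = 14*p + 2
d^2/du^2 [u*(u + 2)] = 2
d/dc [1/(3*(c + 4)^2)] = -2/(3*(c + 4)^3)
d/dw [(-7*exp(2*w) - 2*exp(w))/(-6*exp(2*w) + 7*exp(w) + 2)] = (-61*exp(2*w) - 28*exp(w) - 4)*exp(w)/(36*exp(4*w) - 84*exp(3*w) + 25*exp(2*w) + 28*exp(w) + 4)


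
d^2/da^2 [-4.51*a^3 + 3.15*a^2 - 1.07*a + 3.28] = 6.3 - 27.06*a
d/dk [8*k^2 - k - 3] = 16*k - 1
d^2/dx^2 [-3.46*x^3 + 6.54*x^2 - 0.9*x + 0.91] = 13.08 - 20.76*x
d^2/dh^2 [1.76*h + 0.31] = 0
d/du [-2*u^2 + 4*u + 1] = 4 - 4*u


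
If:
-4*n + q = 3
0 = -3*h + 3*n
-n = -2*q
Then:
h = -6/7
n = -6/7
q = -3/7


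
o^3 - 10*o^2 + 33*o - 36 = (o - 4)*(o - 3)^2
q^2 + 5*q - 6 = (q - 1)*(q + 6)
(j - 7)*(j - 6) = j^2 - 13*j + 42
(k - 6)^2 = k^2 - 12*k + 36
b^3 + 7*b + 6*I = (b - 3*I)*(b + I)*(b + 2*I)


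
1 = 1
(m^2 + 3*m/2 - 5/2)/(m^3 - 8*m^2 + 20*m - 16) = (2*m^2 + 3*m - 5)/(2*(m^3 - 8*m^2 + 20*m - 16))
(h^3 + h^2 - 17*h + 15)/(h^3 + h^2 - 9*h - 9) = (h^2 + 4*h - 5)/(h^2 + 4*h + 3)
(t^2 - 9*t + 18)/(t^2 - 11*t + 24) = (t - 6)/(t - 8)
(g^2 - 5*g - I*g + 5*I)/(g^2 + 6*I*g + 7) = (g - 5)/(g + 7*I)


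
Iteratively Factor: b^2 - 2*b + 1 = (b - 1)*(b - 1)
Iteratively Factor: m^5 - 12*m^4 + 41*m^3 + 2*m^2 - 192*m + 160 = (m - 4)*(m^4 - 8*m^3 + 9*m^2 + 38*m - 40) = (m - 4)*(m + 2)*(m^3 - 10*m^2 + 29*m - 20) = (m - 5)*(m - 4)*(m + 2)*(m^2 - 5*m + 4) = (m - 5)*(m - 4)^2*(m + 2)*(m - 1)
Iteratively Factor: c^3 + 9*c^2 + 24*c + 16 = (c + 1)*(c^2 + 8*c + 16) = (c + 1)*(c + 4)*(c + 4)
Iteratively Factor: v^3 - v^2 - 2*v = (v - 2)*(v^2 + v) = v*(v - 2)*(v + 1)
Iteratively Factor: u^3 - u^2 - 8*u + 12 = (u + 3)*(u^2 - 4*u + 4) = (u - 2)*(u + 3)*(u - 2)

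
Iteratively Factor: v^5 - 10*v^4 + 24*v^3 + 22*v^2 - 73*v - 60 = (v - 5)*(v^4 - 5*v^3 - v^2 + 17*v + 12) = (v - 5)*(v + 1)*(v^3 - 6*v^2 + 5*v + 12) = (v - 5)*(v + 1)^2*(v^2 - 7*v + 12) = (v - 5)*(v - 3)*(v + 1)^2*(v - 4)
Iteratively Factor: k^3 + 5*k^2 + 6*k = (k + 3)*(k^2 + 2*k) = (k + 2)*(k + 3)*(k)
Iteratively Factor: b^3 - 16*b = (b - 4)*(b^2 + 4*b) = (b - 4)*(b + 4)*(b)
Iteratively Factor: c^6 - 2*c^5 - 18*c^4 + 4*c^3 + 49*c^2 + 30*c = (c)*(c^5 - 2*c^4 - 18*c^3 + 4*c^2 + 49*c + 30) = c*(c - 2)*(c^4 - 18*c^2 - 32*c - 15) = c*(c - 5)*(c - 2)*(c^3 + 5*c^2 + 7*c + 3) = c*(c - 5)*(c - 2)*(c + 1)*(c^2 + 4*c + 3) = c*(c - 5)*(c - 2)*(c + 1)*(c + 3)*(c + 1)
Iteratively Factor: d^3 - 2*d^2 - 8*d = (d - 4)*(d^2 + 2*d) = d*(d - 4)*(d + 2)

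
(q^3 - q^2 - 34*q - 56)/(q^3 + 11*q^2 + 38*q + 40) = (q - 7)/(q + 5)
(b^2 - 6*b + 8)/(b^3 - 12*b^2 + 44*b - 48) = 1/(b - 6)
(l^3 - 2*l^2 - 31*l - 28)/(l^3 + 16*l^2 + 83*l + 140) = (l^2 - 6*l - 7)/(l^2 + 12*l + 35)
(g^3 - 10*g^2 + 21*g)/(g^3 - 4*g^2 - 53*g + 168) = g*(g - 7)/(g^2 - g - 56)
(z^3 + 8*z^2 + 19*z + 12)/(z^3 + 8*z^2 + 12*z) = (z^3 + 8*z^2 + 19*z + 12)/(z*(z^2 + 8*z + 12))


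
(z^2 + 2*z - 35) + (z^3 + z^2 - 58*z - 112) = z^3 + 2*z^2 - 56*z - 147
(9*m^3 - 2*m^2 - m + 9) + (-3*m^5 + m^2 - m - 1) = -3*m^5 + 9*m^3 - m^2 - 2*m + 8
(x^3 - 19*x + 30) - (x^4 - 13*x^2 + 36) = -x^4 + x^3 + 13*x^2 - 19*x - 6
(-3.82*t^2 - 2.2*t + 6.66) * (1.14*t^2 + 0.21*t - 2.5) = -4.3548*t^4 - 3.3102*t^3 + 16.6804*t^2 + 6.8986*t - 16.65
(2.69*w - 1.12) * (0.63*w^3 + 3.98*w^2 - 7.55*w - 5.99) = 1.6947*w^4 + 10.0006*w^3 - 24.7671*w^2 - 7.6571*w + 6.7088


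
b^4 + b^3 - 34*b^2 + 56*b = b*(b - 4)*(b - 2)*(b + 7)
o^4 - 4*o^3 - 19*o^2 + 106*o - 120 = (o - 4)*(o - 3)*(o - 2)*(o + 5)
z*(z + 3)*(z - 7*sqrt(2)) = z^3 - 7*sqrt(2)*z^2 + 3*z^2 - 21*sqrt(2)*z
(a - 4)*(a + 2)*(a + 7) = a^3 + 5*a^2 - 22*a - 56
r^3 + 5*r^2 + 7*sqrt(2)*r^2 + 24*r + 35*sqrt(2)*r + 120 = (r + 5)*(r + 3*sqrt(2))*(r + 4*sqrt(2))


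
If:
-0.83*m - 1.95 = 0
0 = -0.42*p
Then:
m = -2.35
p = 0.00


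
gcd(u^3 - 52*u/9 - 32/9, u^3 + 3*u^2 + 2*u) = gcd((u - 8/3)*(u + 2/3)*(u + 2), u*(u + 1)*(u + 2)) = u + 2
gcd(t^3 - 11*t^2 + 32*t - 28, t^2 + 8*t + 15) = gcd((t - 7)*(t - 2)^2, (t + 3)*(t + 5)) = 1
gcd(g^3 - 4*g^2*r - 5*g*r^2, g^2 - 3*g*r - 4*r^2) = g + r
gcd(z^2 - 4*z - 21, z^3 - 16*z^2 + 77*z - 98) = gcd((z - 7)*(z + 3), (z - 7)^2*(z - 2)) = z - 7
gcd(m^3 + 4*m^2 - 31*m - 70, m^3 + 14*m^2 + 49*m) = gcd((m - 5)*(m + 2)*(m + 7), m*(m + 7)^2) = m + 7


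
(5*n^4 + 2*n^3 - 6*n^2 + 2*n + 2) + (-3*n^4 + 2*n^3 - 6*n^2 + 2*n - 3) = 2*n^4 + 4*n^3 - 12*n^2 + 4*n - 1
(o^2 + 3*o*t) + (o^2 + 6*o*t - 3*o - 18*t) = 2*o^2 + 9*o*t - 3*o - 18*t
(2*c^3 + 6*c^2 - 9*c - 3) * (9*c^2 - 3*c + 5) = 18*c^5 + 48*c^4 - 89*c^3 + 30*c^2 - 36*c - 15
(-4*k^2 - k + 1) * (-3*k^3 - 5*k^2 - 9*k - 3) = 12*k^5 + 23*k^4 + 38*k^3 + 16*k^2 - 6*k - 3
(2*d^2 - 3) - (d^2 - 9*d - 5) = d^2 + 9*d + 2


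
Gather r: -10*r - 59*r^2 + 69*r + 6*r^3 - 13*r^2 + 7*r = 6*r^3 - 72*r^2 + 66*r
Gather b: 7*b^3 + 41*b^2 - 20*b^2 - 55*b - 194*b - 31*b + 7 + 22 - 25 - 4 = 7*b^3 + 21*b^2 - 280*b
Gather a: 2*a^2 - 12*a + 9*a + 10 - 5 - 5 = 2*a^2 - 3*a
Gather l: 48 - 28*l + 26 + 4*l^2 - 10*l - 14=4*l^2 - 38*l + 60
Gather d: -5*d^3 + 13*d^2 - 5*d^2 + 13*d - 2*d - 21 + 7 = -5*d^3 + 8*d^2 + 11*d - 14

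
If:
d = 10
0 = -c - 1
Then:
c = -1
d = 10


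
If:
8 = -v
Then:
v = -8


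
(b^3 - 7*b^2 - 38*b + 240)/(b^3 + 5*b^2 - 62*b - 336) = (b - 5)/(b + 7)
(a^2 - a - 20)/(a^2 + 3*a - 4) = (a - 5)/(a - 1)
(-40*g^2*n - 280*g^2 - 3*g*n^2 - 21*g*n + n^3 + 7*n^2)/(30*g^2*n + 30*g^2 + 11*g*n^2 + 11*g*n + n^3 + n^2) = (-8*g*n - 56*g + n^2 + 7*n)/(6*g*n + 6*g + n^2 + n)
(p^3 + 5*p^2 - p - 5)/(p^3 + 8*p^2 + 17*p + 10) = (p - 1)/(p + 2)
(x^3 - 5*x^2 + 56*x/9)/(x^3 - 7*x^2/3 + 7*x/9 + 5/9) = x*(9*x^2 - 45*x + 56)/(9*x^3 - 21*x^2 + 7*x + 5)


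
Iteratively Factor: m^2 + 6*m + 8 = (m + 4)*(m + 2)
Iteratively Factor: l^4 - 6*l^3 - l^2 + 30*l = (l - 5)*(l^3 - l^2 - 6*l) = l*(l - 5)*(l^2 - l - 6) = l*(l - 5)*(l + 2)*(l - 3)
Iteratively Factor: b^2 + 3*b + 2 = (b + 2)*(b + 1)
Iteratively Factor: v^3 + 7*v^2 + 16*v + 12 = (v + 2)*(v^2 + 5*v + 6) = (v + 2)^2*(v + 3)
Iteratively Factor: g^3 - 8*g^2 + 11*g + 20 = (g - 5)*(g^2 - 3*g - 4) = (g - 5)*(g - 4)*(g + 1)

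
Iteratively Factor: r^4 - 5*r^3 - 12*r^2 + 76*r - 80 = (r - 2)*(r^3 - 3*r^2 - 18*r + 40) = (r - 5)*(r - 2)*(r^2 + 2*r - 8) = (r - 5)*(r - 2)*(r + 4)*(r - 2)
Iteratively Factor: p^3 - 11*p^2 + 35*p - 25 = (p - 5)*(p^2 - 6*p + 5) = (p - 5)*(p - 1)*(p - 5)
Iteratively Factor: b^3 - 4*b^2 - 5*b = (b - 5)*(b^2 + b) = b*(b - 5)*(b + 1)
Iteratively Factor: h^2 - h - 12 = (h - 4)*(h + 3)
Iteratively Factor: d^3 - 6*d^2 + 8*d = (d - 2)*(d^2 - 4*d) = (d - 4)*(d - 2)*(d)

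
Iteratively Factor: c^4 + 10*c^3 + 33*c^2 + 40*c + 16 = (c + 1)*(c^3 + 9*c^2 + 24*c + 16) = (c + 1)*(c + 4)*(c^2 + 5*c + 4) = (c + 1)*(c + 4)^2*(c + 1)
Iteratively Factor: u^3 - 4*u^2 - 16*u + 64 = (u + 4)*(u^2 - 8*u + 16) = (u - 4)*(u + 4)*(u - 4)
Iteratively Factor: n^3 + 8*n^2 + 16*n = (n + 4)*(n^2 + 4*n) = (n + 4)^2*(n)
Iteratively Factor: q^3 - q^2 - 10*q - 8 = (q - 4)*(q^2 + 3*q + 2) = (q - 4)*(q + 2)*(q + 1)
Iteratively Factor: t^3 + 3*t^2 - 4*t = (t - 1)*(t^2 + 4*t) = t*(t - 1)*(t + 4)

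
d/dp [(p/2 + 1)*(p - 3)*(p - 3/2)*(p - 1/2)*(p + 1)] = 5*p^4/2 - 4*p^3 - 75*p^2/8 + 8*p + 27/8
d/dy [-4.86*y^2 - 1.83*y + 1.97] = -9.72*y - 1.83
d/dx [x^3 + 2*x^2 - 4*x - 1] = 3*x^2 + 4*x - 4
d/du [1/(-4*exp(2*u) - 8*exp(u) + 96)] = (exp(u) + 1)*exp(u)/(2*(exp(2*u) + 2*exp(u) - 24)^2)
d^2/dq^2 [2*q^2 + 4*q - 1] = 4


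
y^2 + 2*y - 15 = (y - 3)*(y + 5)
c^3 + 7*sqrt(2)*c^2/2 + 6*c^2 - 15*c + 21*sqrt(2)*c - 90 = (c + 6)*(c - 3*sqrt(2)/2)*(c + 5*sqrt(2))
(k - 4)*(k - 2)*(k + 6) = k^3 - 28*k + 48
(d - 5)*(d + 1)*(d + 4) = d^3 - 21*d - 20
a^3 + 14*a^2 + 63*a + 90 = (a + 3)*(a + 5)*(a + 6)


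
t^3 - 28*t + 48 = (t - 4)*(t - 2)*(t + 6)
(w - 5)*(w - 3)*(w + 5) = w^3 - 3*w^2 - 25*w + 75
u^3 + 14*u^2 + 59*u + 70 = (u + 2)*(u + 5)*(u + 7)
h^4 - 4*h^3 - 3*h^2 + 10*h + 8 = (h - 4)*(h - 2)*(h + 1)^2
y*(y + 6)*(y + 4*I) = y^3 + 6*y^2 + 4*I*y^2 + 24*I*y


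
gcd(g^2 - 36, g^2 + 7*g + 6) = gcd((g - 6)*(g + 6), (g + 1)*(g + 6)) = g + 6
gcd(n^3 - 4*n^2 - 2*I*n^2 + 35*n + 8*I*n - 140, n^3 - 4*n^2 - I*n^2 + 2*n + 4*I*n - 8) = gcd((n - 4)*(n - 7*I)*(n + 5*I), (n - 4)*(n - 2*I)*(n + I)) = n - 4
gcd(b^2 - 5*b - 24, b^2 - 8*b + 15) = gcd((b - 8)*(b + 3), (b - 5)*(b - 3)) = 1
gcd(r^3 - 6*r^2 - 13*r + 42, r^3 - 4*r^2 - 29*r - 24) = r + 3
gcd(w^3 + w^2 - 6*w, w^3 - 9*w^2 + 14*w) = w^2 - 2*w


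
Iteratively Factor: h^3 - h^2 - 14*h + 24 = (h + 4)*(h^2 - 5*h + 6) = (h - 3)*(h + 4)*(h - 2)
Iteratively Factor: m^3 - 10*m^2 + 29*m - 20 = (m - 1)*(m^2 - 9*m + 20) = (m - 5)*(m - 1)*(m - 4)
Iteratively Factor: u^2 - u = (u - 1)*(u)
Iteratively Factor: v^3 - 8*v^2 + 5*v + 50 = (v + 2)*(v^2 - 10*v + 25) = (v - 5)*(v + 2)*(v - 5)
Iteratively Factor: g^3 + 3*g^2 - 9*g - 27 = (g + 3)*(g^2 - 9) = (g - 3)*(g + 3)*(g + 3)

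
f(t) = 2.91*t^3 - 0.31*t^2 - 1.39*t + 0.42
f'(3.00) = 75.32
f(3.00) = 72.03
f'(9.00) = 700.16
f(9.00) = 2084.19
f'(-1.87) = 30.30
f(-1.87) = -17.09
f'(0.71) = 2.57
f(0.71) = 0.32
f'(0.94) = 5.74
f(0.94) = 1.26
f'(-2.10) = 38.41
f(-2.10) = -24.98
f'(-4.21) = 155.95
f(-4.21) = -216.36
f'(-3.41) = 102.24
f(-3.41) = -113.83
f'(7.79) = 523.55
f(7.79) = 1346.42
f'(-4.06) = 145.03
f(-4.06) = -193.79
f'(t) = 8.73*t^2 - 0.62*t - 1.39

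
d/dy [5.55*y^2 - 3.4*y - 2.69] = 11.1*y - 3.4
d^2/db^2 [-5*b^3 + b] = -30*b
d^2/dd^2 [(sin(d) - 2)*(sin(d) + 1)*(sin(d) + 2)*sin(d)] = -16*sin(d)^4 - 9*sin(d)^3 + 28*sin(d)^2 + 10*sin(d) - 8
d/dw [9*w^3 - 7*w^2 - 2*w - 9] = 27*w^2 - 14*w - 2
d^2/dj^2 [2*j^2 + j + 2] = 4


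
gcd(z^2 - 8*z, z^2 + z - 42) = 1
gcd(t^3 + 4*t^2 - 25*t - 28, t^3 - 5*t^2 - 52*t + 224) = t^2 + 3*t - 28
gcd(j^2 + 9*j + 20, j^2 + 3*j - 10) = j + 5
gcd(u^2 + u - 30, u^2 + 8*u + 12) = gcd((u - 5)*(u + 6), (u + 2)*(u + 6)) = u + 6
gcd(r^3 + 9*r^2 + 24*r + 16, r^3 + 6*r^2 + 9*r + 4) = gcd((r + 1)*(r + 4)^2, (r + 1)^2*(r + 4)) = r^2 + 5*r + 4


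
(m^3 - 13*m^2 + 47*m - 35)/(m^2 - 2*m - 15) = (m^2 - 8*m + 7)/(m + 3)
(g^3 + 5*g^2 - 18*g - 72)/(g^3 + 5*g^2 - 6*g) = (g^2 - g - 12)/(g*(g - 1))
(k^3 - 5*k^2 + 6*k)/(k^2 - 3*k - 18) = k*(-k^2 + 5*k - 6)/(-k^2 + 3*k + 18)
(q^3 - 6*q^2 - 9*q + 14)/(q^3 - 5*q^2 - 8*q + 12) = (q - 7)/(q - 6)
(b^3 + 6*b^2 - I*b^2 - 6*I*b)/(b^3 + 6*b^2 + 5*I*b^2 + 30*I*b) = (b - I)/(b + 5*I)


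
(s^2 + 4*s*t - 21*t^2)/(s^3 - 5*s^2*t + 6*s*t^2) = (s + 7*t)/(s*(s - 2*t))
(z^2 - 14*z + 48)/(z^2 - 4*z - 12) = (z - 8)/(z + 2)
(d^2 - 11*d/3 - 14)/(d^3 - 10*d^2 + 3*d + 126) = (d + 7/3)/(d^2 - 4*d - 21)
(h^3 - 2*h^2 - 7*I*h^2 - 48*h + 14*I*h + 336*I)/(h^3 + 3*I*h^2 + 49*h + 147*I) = (h^2 - 2*h - 48)/(h^2 + 10*I*h - 21)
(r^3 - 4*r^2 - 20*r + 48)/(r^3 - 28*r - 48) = (r - 2)/(r + 2)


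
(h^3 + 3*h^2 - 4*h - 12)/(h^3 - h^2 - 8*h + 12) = (h + 2)/(h - 2)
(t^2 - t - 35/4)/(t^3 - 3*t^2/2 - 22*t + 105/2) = (t + 5/2)/(t^2 + 2*t - 15)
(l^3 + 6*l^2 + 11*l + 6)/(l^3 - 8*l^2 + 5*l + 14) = (l^2 + 5*l + 6)/(l^2 - 9*l + 14)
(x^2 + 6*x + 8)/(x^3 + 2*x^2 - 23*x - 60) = (x + 2)/(x^2 - 2*x - 15)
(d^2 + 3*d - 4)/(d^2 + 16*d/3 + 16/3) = 3*(d - 1)/(3*d + 4)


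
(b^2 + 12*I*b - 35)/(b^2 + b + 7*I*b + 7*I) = (b + 5*I)/(b + 1)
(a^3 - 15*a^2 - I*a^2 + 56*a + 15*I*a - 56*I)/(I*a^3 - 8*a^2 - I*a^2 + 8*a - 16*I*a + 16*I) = (-I*a^3 + a^2*(-1 + 15*I) + a*(15 - 56*I) - 56)/(a^3 + a^2*(-1 + 8*I) - 8*a*(2 + I) + 16)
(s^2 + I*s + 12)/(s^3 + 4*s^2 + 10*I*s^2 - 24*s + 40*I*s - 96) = (s - 3*I)/(s^2 + s*(4 + 6*I) + 24*I)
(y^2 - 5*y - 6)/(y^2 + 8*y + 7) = (y - 6)/(y + 7)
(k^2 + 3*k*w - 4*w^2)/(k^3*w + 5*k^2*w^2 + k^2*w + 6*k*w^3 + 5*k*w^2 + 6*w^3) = (k^2 + 3*k*w - 4*w^2)/(w*(k^3 + 5*k^2*w + k^2 + 6*k*w^2 + 5*k*w + 6*w^2))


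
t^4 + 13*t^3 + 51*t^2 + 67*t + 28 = (t + 1)^2*(t + 4)*(t + 7)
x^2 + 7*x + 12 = (x + 3)*(x + 4)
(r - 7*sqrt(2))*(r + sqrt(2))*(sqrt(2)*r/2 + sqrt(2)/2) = sqrt(2)*r^3/2 - 6*r^2 + sqrt(2)*r^2/2 - 7*sqrt(2)*r - 6*r - 7*sqrt(2)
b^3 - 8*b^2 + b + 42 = (b - 7)*(b - 3)*(b + 2)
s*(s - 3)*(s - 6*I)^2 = s^4 - 3*s^3 - 12*I*s^3 - 36*s^2 + 36*I*s^2 + 108*s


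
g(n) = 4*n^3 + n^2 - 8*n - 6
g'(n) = 12*n^2 + 2*n - 8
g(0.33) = -8.39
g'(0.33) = -6.03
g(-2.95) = -76.39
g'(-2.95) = 90.53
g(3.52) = 152.69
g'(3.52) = 147.72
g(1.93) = 11.04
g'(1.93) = 40.56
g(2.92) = 78.75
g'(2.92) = 100.16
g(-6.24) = -889.02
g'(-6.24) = 446.77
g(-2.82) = -65.19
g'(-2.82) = 81.79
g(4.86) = 437.90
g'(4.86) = 285.16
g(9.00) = 2919.00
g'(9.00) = 982.00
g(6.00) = 846.00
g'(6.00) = 436.00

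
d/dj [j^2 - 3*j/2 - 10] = 2*j - 3/2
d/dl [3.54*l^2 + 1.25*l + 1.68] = 7.08*l + 1.25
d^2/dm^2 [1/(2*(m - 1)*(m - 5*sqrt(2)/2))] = 2*(4*(m - 1)^2 + 2*(m - 1)*(2*m - 5*sqrt(2)) + (2*m - 5*sqrt(2))^2)/((m - 1)^3*(2*m - 5*sqrt(2))^3)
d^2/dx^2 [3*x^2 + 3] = 6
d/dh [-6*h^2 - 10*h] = -12*h - 10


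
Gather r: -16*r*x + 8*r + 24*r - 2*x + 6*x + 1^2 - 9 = r*(32 - 16*x) + 4*x - 8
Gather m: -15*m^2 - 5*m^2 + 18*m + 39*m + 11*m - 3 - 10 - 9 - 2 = -20*m^2 + 68*m - 24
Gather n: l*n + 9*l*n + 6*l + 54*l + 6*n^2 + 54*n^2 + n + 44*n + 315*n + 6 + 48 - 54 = 60*l + 60*n^2 + n*(10*l + 360)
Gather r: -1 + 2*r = 2*r - 1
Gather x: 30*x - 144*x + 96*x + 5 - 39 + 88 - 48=6 - 18*x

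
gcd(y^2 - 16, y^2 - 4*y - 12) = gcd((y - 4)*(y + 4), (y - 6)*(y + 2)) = 1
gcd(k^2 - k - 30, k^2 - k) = 1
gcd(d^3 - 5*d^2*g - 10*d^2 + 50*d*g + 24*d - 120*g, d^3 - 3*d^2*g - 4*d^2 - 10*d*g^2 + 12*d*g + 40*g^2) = d^2 - 5*d*g - 4*d + 20*g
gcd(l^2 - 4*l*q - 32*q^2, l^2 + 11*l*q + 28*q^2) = l + 4*q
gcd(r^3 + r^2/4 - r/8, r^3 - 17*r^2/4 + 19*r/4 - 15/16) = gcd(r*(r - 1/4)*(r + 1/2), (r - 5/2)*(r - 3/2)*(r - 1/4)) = r - 1/4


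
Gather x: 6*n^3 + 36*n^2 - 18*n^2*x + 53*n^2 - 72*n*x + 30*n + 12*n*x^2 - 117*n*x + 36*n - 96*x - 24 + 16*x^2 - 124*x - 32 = 6*n^3 + 89*n^2 + 66*n + x^2*(12*n + 16) + x*(-18*n^2 - 189*n - 220) - 56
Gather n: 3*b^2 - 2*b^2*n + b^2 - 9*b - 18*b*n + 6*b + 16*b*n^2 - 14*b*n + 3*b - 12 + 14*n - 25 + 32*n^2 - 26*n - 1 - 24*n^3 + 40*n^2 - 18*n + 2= 4*b^2 - 24*n^3 + n^2*(16*b + 72) + n*(-2*b^2 - 32*b - 30) - 36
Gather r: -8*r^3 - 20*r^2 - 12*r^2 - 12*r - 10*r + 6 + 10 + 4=-8*r^3 - 32*r^2 - 22*r + 20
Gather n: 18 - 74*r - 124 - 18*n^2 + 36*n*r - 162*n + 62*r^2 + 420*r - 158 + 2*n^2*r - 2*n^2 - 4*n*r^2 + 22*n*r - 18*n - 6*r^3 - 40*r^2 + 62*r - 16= n^2*(2*r - 20) + n*(-4*r^2 + 58*r - 180) - 6*r^3 + 22*r^2 + 408*r - 280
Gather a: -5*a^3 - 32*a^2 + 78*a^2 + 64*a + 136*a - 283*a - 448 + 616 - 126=-5*a^3 + 46*a^2 - 83*a + 42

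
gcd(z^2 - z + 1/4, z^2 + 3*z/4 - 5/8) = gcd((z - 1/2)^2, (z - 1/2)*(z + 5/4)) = z - 1/2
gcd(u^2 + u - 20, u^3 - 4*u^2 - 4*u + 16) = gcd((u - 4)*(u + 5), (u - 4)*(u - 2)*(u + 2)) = u - 4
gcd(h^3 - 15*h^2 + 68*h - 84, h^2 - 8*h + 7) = h - 7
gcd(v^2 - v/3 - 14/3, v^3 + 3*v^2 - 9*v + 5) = 1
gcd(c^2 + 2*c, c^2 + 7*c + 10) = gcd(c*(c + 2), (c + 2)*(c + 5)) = c + 2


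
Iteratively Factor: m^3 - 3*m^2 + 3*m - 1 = (m - 1)*(m^2 - 2*m + 1) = (m - 1)^2*(m - 1)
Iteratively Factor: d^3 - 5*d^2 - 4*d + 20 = (d - 5)*(d^2 - 4) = (d - 5)*(d + 2)*(d - 2)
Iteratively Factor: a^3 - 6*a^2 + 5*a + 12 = (a - 3)*(a^2 - 3*a - 4) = (a - 4)*(a - 3)*(a + 1)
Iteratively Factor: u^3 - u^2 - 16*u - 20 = (u + 2)*(u^2 - 3*u - 10) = (u + 2)^2*(u - 5)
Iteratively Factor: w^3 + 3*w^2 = (w + 3)*(w^2) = w*(w + 3)*(w)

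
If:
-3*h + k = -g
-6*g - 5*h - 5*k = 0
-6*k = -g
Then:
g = 0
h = 0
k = 0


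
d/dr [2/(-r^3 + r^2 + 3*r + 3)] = 2*(3*r^2 - 2*r - 3)/(-r^3 + r^2 + 3*r + 3)^2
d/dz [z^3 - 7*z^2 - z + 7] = 3*z^2 - 14*z - 1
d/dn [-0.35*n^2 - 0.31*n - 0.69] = -0.7*n - 0.31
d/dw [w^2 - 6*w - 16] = 2*w - 6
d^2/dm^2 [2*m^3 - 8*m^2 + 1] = 12*m - 16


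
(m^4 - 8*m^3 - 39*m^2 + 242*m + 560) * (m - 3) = m^5 - 11*m^4 - 15*m^3 + 359*m^2 - 166*m - 1680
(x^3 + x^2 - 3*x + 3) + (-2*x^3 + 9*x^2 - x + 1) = -x^3 + 10*x^2 - 4*x + 4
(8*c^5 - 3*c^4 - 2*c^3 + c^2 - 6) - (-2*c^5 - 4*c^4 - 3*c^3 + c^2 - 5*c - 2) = 10*c^5 + c^4 + c^3 + 5*c - 4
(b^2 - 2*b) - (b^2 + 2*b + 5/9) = -4*b - 5/9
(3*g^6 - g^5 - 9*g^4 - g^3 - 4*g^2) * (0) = 0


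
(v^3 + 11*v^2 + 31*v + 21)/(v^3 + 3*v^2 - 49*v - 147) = (v + 1)/(v - 7)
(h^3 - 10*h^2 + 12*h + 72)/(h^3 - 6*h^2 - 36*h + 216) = (h + 2)/(h + 6)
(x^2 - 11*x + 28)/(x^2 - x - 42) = (x - 4)/(x + 6)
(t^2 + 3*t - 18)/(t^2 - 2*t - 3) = (t + 6)/(t + 1)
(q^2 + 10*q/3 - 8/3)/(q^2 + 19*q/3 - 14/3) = (q + 4)/(q + 7)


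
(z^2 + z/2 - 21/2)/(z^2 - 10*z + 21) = (z + 7/2)/(z - 7)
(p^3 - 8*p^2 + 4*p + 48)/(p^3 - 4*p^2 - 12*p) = (p - 4)/p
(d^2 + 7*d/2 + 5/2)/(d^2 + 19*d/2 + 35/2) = (d + 1)/(d + 7)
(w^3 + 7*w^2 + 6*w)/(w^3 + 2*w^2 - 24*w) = (w + 1)/(w - 4)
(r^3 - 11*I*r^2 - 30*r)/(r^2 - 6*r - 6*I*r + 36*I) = r*(r - 5*I)/(r - 6)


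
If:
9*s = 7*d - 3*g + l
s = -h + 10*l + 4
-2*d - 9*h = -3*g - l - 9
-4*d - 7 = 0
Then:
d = -7/4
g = -3*s - 135/32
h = -s - 1/16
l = -13/32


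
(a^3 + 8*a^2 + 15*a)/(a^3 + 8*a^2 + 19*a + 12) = a*(a + 5)/(a^2 + 5*a + 4)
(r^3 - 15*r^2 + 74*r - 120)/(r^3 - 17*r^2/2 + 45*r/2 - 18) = 2*(r^2 - 11*r + 30)/(2*r^2 - 9*r + 9)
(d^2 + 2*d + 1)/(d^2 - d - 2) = (d + 1)/(d - 2)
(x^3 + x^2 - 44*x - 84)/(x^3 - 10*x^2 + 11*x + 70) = (x + 6)/(x - 5)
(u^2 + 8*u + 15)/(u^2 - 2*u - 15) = (u + 5)/(u - 5)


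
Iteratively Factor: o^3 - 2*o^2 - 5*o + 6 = (o - 1)*(o^2 - o - 6) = (o - 3)*(o - 1)*(o + 2)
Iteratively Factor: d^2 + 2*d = (d + 2)*(d)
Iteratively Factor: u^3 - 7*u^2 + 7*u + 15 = (u + 1)*(u^2 - 8*u + 15) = (u - 5)*(u + 1)*(u - 3)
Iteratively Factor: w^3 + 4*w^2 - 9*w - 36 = (w - 3)*(w^2 + 7*w + 12) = (w - 3)*(w + 3)*(w + 4)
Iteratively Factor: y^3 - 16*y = (y - 4)*(y^2 + 4*y) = y*(y - 4)*(y + 4)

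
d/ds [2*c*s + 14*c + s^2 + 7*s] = 2*c + 2*s + 7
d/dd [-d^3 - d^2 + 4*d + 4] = -3*d^2 - 2*d + 4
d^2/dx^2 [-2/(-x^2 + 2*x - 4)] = 4*(-x^2 + 2*x + 4*(x - 1)^2 - 4)/(x^2 - 2*x + 4)^3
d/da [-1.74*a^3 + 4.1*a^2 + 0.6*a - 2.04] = -5.22*a^2 + 8.2*a + 0.6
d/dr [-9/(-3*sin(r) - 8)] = -27*cos(r)/(3*sin(r) + 8)^2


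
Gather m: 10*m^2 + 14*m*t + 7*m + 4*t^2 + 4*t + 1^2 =10*m^2 + m*(14*t + 7) + 4*t^2 + 4*t + 1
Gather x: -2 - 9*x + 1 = -9*x - 1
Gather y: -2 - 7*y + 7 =5 - 7*y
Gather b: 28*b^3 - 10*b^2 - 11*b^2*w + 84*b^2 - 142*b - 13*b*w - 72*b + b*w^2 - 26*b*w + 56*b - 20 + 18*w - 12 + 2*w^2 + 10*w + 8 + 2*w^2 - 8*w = 28*b^3 + b^2*(74 - 11*w) + b*(w^2 - 39*w - 158) + 4*w^2 + 20*w - 24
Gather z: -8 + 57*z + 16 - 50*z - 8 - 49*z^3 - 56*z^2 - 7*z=-49*z^3 - 56*z^2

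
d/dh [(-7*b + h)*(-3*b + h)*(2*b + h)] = b^2 - 16*b*h + 3*h^2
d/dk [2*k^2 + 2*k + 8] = 4*k + 2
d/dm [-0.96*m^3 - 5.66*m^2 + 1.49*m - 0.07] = -2.88*m^2 - 11.32*m + 1.49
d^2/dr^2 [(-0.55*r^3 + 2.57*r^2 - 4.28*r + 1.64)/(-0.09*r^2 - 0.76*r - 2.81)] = (6.93889390390723e-18*r^5 + 1.11022302462516e-16*r^4 + 0.778082*r^3 + 10.867494*r^2 + 18.889602*r - 59.931706)/(0.000729*r^6 + 0.018468*r^5 + 0.224235*r^4 + 1.5922*r^3 + 7.001115*r^2 + 18.003108*r + 22.188041)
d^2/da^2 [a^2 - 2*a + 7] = 2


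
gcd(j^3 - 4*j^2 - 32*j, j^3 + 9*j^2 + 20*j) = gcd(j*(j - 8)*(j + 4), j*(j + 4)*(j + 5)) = j^2 + 4*j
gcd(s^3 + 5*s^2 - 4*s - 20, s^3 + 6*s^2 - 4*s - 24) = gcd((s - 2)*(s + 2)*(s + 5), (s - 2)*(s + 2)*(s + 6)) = s^2 - 4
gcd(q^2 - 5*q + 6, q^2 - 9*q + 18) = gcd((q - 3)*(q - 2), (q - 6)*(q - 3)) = q - 3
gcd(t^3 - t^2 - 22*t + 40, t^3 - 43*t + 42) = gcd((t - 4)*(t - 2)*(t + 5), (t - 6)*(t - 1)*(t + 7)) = 1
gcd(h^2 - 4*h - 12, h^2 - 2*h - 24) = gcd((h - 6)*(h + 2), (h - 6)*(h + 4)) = h - 6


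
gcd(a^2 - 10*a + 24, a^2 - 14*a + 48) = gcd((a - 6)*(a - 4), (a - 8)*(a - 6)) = a - 6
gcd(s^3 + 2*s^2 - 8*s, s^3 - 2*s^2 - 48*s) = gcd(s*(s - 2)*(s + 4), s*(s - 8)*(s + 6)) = s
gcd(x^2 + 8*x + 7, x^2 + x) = x + 1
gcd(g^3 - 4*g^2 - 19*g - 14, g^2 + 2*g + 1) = g + 1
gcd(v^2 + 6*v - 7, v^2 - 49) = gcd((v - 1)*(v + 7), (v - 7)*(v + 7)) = v + 7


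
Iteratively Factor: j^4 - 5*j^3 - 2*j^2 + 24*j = (j - 3)*(j^3 - 2*j^2 - 8*j) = (j - 3)*(j + 2)*(j^2 - 4*j) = j*(j - 3)*(j + 2)*(j - 4)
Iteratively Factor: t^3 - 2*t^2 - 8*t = (t + 2)*(t^2 - 4*t) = (t - 4)*(t + 2)*(t)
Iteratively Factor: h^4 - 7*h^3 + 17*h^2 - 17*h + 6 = (h - 1)*(h^3 - 6*h^2 + 11*h - 6) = (h - 1)^2*(h^2 - 5*h + 6) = (h - 3)*(h - 1)^2*(h - 2)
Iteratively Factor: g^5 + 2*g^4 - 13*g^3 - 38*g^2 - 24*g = (g)*(g^4 + 2*g^3 - 13*g^2 - 38*g - 24) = g*(g - 4)*(g^3 + 6*g^2 + 11*g + 6) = g*(g - 4)*(g + 3)*(g^2 + 3*g + 2) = g*(g - 4)*(g + 1)*(g + 3)*(g + 2)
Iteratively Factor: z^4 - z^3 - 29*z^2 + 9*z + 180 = (z - 3)*(z^3 + 2*z^2 - 23*z - 60) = (z - 3)*(z + 4)*(z^2 - 2*z - 15) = (z - 3)*(z + 3)*(z + 4)*(z - 5)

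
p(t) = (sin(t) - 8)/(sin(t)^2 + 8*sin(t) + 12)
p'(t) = (-2*sin(t)*cos(t) - 8*cos(t))*(sin(t) - 8)/(sin(t)^2 + 8*sin(t) + 12)^2 + cos(t)/(sin(t)^2 + 8*sin(t) + 12)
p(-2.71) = -0.95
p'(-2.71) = -0.81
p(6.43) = -0.60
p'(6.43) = 0.45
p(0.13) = -0.60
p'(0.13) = 0.45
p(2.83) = -0.53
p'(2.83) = -0.36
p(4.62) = -1.79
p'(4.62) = -0.22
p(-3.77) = -0.43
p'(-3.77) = -0.24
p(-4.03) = -0.38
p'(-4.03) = -0.16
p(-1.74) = -1.77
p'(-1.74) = -0.39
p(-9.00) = -0.95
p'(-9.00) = -0.80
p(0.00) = -0.67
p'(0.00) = 0.53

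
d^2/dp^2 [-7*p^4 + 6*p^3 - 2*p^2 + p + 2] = -84*p^2 + 36*p - 4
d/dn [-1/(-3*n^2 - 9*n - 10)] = 3*(-2*n - 3)/(3*n^2 + 9*n + 10)^2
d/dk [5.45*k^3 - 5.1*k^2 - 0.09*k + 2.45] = 16.35*k^2 - 10.2*k - 0.09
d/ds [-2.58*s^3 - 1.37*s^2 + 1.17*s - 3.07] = -7.74*s^2 - 2.74*s + 1.17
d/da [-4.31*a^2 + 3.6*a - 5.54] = 3.6 - 8.62*a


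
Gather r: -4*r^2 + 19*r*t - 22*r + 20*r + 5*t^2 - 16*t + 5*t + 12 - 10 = -4*r^2 + r*(19*t - 2) + 5*t^2 - 11*t + 2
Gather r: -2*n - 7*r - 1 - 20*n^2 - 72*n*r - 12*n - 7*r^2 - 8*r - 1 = -20*n^2 - 14*n - 7*r^2 + r*(-72*n - 15) - 2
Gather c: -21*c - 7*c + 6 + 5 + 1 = 12 - 28*c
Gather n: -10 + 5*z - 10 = 5*z - 20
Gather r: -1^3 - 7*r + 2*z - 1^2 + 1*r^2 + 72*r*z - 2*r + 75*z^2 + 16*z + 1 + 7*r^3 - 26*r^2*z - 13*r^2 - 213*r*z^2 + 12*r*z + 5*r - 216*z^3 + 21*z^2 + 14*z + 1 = 7*r^3 + r^2*(-26*z - 12) + r*(-213*z^2 + 84*z - 4) - 216*z^3 + 96*z^2 + 32*z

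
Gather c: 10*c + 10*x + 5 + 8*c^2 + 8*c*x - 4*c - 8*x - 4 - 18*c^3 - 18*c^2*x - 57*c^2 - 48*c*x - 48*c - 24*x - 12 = -18*c^3 + c^2*(-18*x - 49) + c*(-40*x - 42) - 22*x - 11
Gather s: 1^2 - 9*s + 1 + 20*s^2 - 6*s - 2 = 20*s^2 - 15*s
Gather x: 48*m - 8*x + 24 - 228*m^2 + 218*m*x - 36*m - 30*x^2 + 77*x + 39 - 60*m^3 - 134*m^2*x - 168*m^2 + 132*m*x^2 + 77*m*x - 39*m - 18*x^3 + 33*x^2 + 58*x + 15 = -60*m^3 - 396*m^2 - 27*m - 18*x^3 + x^2*(132*m + 3) + x*(-134*m^2 + 295*m + 127) + 78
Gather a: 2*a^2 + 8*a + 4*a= 2*a^2 + 12*a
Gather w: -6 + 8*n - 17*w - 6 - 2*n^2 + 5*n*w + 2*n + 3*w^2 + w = -2*n^2 + 10*n + 3*w^2 + w*(5*n - 16) - 12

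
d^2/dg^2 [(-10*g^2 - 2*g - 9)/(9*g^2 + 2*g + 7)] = 6*(6*g^3 - 99*g^2 - 36*g + 23)/(729*g^6 + 486*g^5 + 1809*g^4 + 764*g^3 + 1407*g^2 + 294*g + 343)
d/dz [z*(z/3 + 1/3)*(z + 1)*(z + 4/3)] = 4*z^3/3 + 10*z^2/3 + 22*z/9 + 4/9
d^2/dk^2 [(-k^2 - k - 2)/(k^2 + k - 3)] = 10*(-3*k^2 - 3*k - 4)/(k^6 + 3*k^5 - 6*k^4 - 17*k^3 + 18*k^2 + 27*k - 27)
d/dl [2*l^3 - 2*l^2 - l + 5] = 6*l^2 - 4*l - 1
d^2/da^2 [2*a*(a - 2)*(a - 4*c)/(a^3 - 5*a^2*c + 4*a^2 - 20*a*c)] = 4*(a^3*c - 6*a^3 + 84*a^2*c - 360*a*c^2 - 24*a*c + 600*c^3 + 120*c^2 - 32*c)/(a^6 - 15*a^5*c + 12*a^5 + 75*a^4*c^2 - 180*a^4*c + 48*a^4 - 125*a^3*c^3 + 900*a^3*c^2 - 720*a^3*c + 64*a^3 - 1500*a^2*c^3 + 3600*a^2*c^2 - 960*a^2*c - 6000*a*c^3 + 4800*a*c^2 - 8000*c^3)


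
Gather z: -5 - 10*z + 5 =-10*z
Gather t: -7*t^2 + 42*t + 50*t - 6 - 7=-7*t^2 + 92*t - 13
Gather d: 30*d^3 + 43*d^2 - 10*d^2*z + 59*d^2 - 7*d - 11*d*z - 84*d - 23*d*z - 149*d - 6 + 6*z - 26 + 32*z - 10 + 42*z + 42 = 30*d^3 + d^2*(102 - 10*z) + d*(-34*z - 240) + 80*z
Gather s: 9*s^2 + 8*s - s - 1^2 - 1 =9*s^2 + 7*s - 2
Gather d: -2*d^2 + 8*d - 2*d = -2*d^2 + 6*d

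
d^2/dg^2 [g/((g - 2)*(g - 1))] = 2*(g^3 - 6*g + 6)/(g^6 - 9*g^5 + 33*g^4 - 63*g^3 + 66*g^2 - 36*g + 8)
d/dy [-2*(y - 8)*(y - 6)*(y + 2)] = -6*y^2 + 48*y - 40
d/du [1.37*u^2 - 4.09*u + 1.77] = 2.74*u - 4.09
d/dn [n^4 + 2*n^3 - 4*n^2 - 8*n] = 4*n^3 + 6*n^2 - 8*n - 8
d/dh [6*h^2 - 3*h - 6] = 12*h - 3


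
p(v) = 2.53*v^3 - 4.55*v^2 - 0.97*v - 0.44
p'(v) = 7.59*v^2 - 9.1*v - 0.97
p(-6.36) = -829.18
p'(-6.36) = 363.92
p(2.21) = 2.50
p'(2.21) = 15.99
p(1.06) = -3.57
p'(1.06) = -2.09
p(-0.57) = -1.83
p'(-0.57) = 6.68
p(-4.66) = -350.75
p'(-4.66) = 206.26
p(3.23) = 34.21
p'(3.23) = 48.82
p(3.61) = 55.79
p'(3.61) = 65.09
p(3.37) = 41.45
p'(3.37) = 54.56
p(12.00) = 3704.56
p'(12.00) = 982.79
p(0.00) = -0.44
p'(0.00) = -0.97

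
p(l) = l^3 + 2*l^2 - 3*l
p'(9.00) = 276.00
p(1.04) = 0.17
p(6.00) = 270.00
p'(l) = 3*l^2 + 4*l - 3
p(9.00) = 864.00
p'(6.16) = 135.48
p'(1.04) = 4.40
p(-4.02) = -20.58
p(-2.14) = 5.78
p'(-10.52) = 286.93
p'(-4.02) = 29.40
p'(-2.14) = 2.18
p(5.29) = 188.13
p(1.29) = 1.60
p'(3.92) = 58.78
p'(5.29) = 102.11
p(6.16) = 291.16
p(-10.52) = -911.35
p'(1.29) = 7.15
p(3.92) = 79.21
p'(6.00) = 129.00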